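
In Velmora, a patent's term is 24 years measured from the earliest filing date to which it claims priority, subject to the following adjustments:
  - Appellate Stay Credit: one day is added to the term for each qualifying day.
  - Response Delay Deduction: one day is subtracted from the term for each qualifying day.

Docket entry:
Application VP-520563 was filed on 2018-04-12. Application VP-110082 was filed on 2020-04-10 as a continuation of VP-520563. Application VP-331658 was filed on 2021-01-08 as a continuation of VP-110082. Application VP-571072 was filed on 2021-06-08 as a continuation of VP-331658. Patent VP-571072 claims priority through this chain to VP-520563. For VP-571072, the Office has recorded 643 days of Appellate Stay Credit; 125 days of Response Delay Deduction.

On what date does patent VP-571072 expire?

Earliest priority filing: 12 April 2018.
Base term: 12 April 2018 + 24 years → 12 April 2042.
Appellate Stay Credit: +643 days → 15 January 2044.
Response Delay Deduction: −125 days → 12 September 2043.

2043-09-12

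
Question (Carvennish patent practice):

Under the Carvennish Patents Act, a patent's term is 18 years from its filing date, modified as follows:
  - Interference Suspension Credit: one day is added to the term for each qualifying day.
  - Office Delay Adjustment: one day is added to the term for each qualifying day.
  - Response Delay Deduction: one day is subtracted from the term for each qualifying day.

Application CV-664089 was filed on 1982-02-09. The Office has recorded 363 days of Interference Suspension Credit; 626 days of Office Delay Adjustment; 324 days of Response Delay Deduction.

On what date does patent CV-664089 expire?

Base term: filing date + 18 years → 9 February 2000.
Interference Suspension Credit: +363 days → 6 February 2001.
Office Delay Adjustment: +626 days → 25 October 2002.
Response Delay Deduction: −324 days → 5 December 2001.

2001-12-05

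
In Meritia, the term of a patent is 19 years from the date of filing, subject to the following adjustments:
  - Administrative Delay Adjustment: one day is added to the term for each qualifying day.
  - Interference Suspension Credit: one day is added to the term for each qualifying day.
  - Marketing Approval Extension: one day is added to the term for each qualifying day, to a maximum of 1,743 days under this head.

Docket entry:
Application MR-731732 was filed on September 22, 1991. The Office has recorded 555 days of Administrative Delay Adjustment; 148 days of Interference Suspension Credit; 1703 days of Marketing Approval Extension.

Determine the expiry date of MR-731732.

Base term: filing date + 19 years → 22 September 2010.
Administrative Delay Adjustment: +555 days → 30 March 2012.
Interference Suspension Credit: +148 days → 25 August 2012.
Marketing Approval Extension: 1703 days (within the 1743-day cap) → +1703 days → 24 April 2017.

2017-04-24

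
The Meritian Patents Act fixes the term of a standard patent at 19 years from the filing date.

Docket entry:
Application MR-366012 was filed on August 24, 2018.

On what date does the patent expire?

August 24, 2037

Filing date + 19 years → 24 August 2037.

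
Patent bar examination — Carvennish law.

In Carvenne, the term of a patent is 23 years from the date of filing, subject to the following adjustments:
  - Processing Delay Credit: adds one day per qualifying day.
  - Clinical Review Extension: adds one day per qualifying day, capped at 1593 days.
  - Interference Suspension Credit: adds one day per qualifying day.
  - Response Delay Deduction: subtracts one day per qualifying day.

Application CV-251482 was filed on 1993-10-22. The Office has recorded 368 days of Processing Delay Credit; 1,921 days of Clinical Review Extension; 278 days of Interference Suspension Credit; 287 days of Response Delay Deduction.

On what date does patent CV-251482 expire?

2022-02-25

Base term: filing date + 23 years → 22 October 2016.
Processing Delay Credit: +368 days → 25 October 2017.
Clinical Review Extension: 1921 days claimed exceeds the 1593-day cap, so +1593 days → 6 March 2022.
Interference Suspension Credit: +278 days → 9 December 2022.
Response Delay Deduction: −287 days → 25 February 2022.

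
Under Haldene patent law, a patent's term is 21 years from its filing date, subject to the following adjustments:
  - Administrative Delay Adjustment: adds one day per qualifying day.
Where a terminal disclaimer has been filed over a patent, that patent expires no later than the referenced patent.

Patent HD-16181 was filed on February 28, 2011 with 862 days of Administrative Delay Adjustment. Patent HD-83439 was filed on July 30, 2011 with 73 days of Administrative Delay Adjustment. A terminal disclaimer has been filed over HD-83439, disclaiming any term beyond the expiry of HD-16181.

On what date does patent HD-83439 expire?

Natural term of HD-83439:
  Base: filing + 21 years → 30 July 2032.
  Administrative Delay Adjustment: +73 days → 11 October 2032.
Expiry of referenced patent HD-16181:
  Base: filing + 21 years → 28 February 2032.
  Administrative Delay Adjustment: +862 days → 9 July 2034.
Terminal disclaimer: HD-83439 expires on the earlier of 11 October 2032 and 9 July 2034.

2032-10-11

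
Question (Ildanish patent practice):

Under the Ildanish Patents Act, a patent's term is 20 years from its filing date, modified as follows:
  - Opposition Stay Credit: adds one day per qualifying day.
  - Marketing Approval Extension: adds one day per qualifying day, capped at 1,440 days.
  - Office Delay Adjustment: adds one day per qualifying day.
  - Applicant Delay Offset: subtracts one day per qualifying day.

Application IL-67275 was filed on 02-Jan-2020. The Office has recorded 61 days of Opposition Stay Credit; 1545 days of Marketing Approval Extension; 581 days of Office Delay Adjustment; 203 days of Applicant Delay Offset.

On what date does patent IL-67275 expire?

Base term: filing date + 20 years → 2 January 2040.
Opposition Stay Credit: +61 days → 3 March 2040.
Marketing Approval Extension: 1545 days claimed exceeds the 1440-day cap, so +1440 days → 11 February 2044.
Office Delay Adjustment: +581 days → 14 September 2045.
Applicant Delay Offset: −203 days → 23 February 2045.

February 23, 2045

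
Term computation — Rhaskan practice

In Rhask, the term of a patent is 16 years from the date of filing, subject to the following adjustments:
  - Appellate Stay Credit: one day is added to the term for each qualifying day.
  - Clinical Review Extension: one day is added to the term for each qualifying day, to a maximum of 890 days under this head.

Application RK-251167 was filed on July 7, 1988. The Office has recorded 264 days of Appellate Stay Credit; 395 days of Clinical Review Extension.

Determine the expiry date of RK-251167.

April 27, 2006

Base term: filing date + 16 years → 7 July 2004.
Appellate Stay Credit: +264 days → 28 March 2005.
Clinical Review Extension: 395 days (within the 890-day cap) → +395 days → 27 April 2006.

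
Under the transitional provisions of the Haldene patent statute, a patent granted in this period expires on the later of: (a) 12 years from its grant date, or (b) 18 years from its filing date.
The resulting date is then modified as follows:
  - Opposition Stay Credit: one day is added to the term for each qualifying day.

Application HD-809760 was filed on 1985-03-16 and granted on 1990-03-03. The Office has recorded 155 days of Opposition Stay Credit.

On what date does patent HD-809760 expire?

August 18, 2003

(a) grant + 12 years → 3 March 2002.
(b) filing + 18 years → 16 March 2003.
Later of the two: 16 March 2003.
Opposition Stay Credit: +155 days → 18 August 2003.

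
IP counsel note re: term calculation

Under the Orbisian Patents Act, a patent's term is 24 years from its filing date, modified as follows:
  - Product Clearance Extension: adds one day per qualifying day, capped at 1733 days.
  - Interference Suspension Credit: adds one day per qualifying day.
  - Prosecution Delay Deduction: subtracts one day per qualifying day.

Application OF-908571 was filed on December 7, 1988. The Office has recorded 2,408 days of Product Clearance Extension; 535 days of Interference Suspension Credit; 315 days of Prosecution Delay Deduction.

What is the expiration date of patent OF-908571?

2018-04-13

Base term: filing date + 24 years → 7 December 2012.
Product Clearance Extension: 2408 days claimed exceeds the 1733-day cap, so +1733 days → 5 September 2017.
Interference Suspension Credit: +535 days → 22 February 2019.
Prosecution Delay Deduction: −315 days → 13 April 2018.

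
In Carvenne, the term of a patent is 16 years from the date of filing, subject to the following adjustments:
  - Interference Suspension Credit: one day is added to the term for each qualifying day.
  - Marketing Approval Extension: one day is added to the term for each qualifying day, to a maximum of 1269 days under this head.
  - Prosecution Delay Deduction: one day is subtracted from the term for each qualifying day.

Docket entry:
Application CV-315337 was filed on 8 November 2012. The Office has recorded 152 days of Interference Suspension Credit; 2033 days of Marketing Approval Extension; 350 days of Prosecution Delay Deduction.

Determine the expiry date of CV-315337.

2031-10-15

Base term: filing date + 16 years → 8 November 2028.
Interference Suspension Credit: +152 days → 9 April 2029.
Marketing Approval Extension: 2033 days claimed exceeds the 1269-day cap, so +1269 days → 29 September 2032.
Prosecution Delay Deduction: −350 days → 15 October 2031.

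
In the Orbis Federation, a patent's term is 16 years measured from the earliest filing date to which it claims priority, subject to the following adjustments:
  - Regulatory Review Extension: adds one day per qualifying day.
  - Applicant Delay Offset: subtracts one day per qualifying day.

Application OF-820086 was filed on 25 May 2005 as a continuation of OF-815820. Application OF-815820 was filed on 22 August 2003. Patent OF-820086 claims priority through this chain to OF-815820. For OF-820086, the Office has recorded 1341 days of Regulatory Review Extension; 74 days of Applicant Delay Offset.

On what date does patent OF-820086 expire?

Earliest priority filing: 22 August 2003.
Base term: 22 August 2003 + 16 years → 22 August 2019.
Regulatory Review Extension: +1341 days → 24 April 2023.
Applicant Delay Offset: −74 days → 9 February 2023.

2023-02-09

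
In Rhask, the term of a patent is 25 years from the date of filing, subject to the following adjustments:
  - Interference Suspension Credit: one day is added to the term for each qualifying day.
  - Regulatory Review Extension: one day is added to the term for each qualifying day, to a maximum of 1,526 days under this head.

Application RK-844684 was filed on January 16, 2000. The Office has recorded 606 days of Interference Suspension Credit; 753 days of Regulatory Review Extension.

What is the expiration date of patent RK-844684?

Base term: filing date + 25 years → 16 January 2025.
Interference Suspension Credit: +606 days → 14 September 2026.
Regulatory Review Extension: 753 days (within the 1526-day cap) → +753 days → 6 October 2028.

October 6, 2028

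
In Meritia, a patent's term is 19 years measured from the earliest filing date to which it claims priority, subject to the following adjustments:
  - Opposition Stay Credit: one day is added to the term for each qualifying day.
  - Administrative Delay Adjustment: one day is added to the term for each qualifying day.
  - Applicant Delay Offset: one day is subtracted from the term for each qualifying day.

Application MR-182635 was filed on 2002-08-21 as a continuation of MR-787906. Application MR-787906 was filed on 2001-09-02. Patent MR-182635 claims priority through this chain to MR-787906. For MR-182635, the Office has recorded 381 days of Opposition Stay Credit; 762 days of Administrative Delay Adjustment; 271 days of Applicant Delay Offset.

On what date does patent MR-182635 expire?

Earliest priority filing: 2 September 2001.
Base term: 2 September 2001 + 19 years → 2 September 2020.
Opposition Stay Credit: +381 days → 18 September 2021.
Administrative Delay Adjustment: +762 days → 20 October 2023.
Applicant Delay Offset: −271 days → 22 January 2023.

January 22, 2023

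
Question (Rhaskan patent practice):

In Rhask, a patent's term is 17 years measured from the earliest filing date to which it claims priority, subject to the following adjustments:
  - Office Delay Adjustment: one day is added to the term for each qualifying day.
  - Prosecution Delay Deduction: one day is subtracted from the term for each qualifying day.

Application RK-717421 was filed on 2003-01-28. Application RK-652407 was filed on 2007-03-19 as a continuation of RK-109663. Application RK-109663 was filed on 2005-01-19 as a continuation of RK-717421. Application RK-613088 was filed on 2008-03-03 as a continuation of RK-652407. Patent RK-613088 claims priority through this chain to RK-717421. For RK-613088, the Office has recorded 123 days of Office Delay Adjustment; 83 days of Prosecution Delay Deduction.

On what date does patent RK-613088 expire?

2020-03-08

Earliest priority filing: 28 January 2003.
Base term: 28 January 2003 + 17 years → 28 January 2020.
Office Delay Adjustment: +123 days → 30 May 2020.
Prosecution Delay Deduction: −83 days → 8 March 2020.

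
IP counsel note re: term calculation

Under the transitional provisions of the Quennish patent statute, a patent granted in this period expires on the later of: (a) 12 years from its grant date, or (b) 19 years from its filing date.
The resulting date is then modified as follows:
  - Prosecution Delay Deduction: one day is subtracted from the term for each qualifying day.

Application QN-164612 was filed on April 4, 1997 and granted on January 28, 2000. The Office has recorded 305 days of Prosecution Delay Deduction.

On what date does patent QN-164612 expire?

June 4, 2015

(a) grant + 12 years → 28 January 2012.
(b) filing + 19 years → 4 April 2016.
Later of the two: 4 April 2016.
Prosecution Delay Deduction: −305 days → 4 June 2015.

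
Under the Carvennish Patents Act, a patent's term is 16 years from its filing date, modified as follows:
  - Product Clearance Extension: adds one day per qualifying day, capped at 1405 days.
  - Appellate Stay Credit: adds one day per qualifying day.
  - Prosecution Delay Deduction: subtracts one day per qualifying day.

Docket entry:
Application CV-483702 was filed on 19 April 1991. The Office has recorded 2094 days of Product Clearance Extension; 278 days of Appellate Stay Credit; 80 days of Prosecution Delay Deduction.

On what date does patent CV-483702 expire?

September 8, 2011

Base term: filing date + 16 years → 19 April 2007.
Product Clearance Extension: 2094 days claimed exceeds the 1405-day cap, so +1405 days → 22 February 2011.
Appellate Stay Credit: +278 days → 27 November 2011.
Prosecution Delay Deduction: −80 days → 8 September 2011.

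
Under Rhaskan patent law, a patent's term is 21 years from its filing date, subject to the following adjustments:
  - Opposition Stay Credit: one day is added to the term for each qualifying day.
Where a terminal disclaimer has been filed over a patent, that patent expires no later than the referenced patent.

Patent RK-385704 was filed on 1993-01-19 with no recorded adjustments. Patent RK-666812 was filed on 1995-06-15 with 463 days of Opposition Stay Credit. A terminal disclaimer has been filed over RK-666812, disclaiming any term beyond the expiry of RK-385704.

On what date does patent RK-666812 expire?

Natural term of RK-666812:
  Base: filing + 21 years → 15 June 2016.
  Opposition Stay Credit: +463 days → 21 September 2017.
Expiry of referenced patent RK-385704:
  Base: filing + 21 years → 19 January 2014.
Terminal disclaimer: RK-666812 expires on the earlier of 21 September 2017 and 19 January 2014.

2014-01-19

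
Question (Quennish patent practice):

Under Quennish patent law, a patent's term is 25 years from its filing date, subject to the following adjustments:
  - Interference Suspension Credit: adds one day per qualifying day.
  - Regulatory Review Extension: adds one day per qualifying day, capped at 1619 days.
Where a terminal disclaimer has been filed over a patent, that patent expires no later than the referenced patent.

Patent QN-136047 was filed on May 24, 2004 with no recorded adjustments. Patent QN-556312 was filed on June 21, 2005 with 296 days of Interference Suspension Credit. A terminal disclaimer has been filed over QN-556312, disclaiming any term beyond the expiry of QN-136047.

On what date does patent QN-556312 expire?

May 24, 2029

Natural term of QN-556312:
  Base: filing + 25 years → 21 June 2030.
  Interference Suspension Credit: +296 days → 13 April 2031.
Expiry of referenced patent QN-136047:
  Base: filing + 25 years → 24 May 2029.
Terminal disclaimer: QN-556312 expires on the earlier of 13 April 2031 and 24 May 2029.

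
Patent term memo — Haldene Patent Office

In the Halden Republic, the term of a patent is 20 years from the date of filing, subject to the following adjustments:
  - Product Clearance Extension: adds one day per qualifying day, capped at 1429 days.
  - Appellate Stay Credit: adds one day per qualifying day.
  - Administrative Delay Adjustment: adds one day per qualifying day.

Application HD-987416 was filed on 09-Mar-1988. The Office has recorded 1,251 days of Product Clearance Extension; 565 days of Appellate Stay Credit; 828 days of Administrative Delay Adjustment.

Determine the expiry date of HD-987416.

2015-06-05

Base term: filing date + 20 years → 9 March 2008.
Product Clearance Extension: 1251 days (within the 1429-day cap) → +1251 days → 12 August 2011.
Appellate Stay Credit: +565 days → 27 February 2013.
Administrative Delay Adjustment: +828 days → 5 June 2015.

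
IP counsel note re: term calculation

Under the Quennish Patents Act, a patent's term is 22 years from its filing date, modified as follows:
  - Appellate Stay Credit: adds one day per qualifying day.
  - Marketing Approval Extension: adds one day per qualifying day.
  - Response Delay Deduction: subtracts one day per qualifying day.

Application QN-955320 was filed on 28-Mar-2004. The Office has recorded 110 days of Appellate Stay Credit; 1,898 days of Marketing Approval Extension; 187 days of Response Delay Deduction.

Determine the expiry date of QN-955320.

2031-03-23

Base term: filing date + 22 years → 28 March 2026.
Appellate Stay Credit: +110 days → 16 July 2026.
Marketing Approval Extension: +1898 days → 26 September 2031.
Response Delay Deduction: −187 days → 23 March 2031.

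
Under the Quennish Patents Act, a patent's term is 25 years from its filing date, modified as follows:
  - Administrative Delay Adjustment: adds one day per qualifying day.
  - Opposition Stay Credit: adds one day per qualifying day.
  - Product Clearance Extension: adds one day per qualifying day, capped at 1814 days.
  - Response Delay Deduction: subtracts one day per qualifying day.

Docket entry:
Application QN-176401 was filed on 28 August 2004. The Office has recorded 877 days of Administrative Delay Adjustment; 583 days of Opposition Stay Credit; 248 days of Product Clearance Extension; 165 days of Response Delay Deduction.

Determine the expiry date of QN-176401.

November 18, 2033

Base term: filing date + 25 years → 28 August 2029.
Administrative Delay Adjustment: +877 days → 22 January 2032.
Opposition Stay Credit: +583 days → 27 August 2033.
Product Clearance Extension: 248 days (within the 1814-day cap) → +248 days → 2 May 2034.
Response Delay Deduction: −165 days → 18 November 2033.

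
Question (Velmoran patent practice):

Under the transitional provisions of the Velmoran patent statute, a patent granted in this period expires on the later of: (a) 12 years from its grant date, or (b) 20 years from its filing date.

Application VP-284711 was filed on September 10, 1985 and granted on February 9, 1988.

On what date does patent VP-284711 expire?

September 10, 2005

(a) grant + 12 years → 9 February 2000.
(b) filing + 20 years → 10 September 2005.
Later of the two: 10 September 2005.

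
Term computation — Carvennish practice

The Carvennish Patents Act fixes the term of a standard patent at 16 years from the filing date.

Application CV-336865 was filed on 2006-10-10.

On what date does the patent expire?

October 10, 2022

Filing date + 16 years → 10 October 2022.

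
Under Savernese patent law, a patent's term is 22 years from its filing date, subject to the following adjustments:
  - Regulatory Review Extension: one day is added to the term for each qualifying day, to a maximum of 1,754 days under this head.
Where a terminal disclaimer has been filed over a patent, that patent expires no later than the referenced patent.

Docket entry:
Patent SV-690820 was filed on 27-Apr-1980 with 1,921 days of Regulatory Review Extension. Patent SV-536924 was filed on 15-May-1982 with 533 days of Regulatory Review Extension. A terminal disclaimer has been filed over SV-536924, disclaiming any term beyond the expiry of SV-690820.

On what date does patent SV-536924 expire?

Natural term of SV-536924:
  Base: filing + 22 years → 15 May 2004.
  Regulatory Review Extension: 533 days (within the 1754-day cap) → +533 days → 30 October 2005.
Expiry of referenced patent SV-690820:
  Base: filing + 22 years → 27 April 2002.
  Regulatory Review Extension: 1921 days claimed exceeds the 1754-day cap, so +1754 days → 14 February 2007.
Terminal disclaimer: SV-536924 expires on the earlier of 30 October 2005 and 14 February 2007.

October 30, 2005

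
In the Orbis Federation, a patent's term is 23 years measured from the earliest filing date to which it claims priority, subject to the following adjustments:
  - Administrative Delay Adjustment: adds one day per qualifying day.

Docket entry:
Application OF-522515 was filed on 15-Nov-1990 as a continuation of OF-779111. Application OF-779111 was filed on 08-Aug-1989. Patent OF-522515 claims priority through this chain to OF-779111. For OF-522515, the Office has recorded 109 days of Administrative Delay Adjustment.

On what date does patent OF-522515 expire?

Earliest priority filing: 8 August 1989.
Base term: 8 August 1989 + 23 years → 8 August 2012.
Administrative Delay Adjustment: +109 days → 25 November 2012.

November 25, 2012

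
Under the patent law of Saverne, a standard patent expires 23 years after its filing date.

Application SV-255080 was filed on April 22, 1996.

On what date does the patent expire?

2019-04-22

Filing date + 23 years → 22 April 2019.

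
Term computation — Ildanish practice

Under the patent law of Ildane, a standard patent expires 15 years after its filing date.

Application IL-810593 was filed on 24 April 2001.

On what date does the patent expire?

April 24, 2016

Filing date + 15 years → 24 April 2016.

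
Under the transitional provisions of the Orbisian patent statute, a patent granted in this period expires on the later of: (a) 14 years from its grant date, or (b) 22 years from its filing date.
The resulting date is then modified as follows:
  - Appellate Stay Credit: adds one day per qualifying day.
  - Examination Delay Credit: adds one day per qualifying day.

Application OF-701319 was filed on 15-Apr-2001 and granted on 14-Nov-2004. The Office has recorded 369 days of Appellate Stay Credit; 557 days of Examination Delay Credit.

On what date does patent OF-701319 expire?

(a) grant + 14 years → 14 November 2018.
(b) filing + 22 years → 15 April 2023.
Later of the two: 15 April 2023.
Appellate Stay Credit: +369 days → 18 April 2024.
Examination Delay Credit: +557 days → 27 October 2025.

October 27, 2025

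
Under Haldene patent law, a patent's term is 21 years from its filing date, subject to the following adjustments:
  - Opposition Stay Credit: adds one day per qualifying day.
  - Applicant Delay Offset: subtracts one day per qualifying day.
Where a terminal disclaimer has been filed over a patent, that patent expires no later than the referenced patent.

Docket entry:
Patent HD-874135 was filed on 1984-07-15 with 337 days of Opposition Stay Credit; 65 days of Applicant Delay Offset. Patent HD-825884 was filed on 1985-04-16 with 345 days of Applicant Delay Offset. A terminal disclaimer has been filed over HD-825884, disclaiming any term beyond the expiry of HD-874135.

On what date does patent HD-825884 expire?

Natural term of HD-825884:
  Base: filing + 21 years → 16 April 2006.
  Applicant Delay Offset: −345 days → 6 May 2005.
Expiry of referenced patent HD-874135:
  Base: filing + 21 years → 15 July 2005.
  Opposition Stay Credit: +337 days → 17 June 2006.
  Applicant Delay Offset: −65 days → 13 April 2006.
Terminal disclaimer: HD-825884 expires on the earlier of 6 May 2005 and 13 April 2006.

May 6, 2005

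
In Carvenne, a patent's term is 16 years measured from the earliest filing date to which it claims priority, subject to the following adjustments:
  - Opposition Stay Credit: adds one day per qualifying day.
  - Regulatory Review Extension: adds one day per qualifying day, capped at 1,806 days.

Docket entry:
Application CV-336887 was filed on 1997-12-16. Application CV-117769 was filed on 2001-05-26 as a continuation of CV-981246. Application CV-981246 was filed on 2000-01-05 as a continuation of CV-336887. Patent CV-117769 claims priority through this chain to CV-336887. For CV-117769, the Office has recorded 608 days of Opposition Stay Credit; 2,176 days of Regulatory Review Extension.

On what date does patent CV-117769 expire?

July 26, 2020

Earliest priority filing: 16 December 1997.
Base term: 16 December 1997 + 16 years → 16 December 2013.
Opposition Stay Credit: +608 days → 16 August 2015.
Regulatory Review Extension: 2176 days claimed exceeds the 1806-day cap, so +1806 days → 26 July 2020.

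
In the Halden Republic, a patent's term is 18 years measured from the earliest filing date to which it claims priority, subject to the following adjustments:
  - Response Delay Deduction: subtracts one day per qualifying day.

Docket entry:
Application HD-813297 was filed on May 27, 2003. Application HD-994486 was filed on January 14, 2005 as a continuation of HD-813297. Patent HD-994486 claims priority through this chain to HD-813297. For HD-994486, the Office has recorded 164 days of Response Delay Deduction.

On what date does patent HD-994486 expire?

Earliest priority filing: 27 May 2003.
Base term: 27 May 2003 + 18 years → 27 May 2021.
Response Delay Deduction: −164 days → 14 December 2020.

2020-12-14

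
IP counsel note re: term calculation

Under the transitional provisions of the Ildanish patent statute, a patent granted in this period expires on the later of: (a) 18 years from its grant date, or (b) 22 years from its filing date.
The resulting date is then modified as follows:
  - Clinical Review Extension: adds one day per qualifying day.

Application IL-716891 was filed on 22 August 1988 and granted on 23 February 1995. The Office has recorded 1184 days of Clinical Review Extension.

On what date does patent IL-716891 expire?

May 22, 2016

(a) grant + 18 years → 23 February 2013.
(b) filing + 22 years → 22 August 2010.
Later of the two: 23 February 2013.
Clinical Review Extension: +1184 days → 22 May 2016.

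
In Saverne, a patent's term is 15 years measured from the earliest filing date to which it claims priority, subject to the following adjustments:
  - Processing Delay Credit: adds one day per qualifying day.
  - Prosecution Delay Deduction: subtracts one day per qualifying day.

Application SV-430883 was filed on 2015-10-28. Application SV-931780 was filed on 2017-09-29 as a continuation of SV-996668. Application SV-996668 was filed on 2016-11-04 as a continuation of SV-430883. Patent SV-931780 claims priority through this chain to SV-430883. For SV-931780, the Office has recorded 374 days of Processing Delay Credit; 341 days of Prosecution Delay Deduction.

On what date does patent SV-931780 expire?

Earliest priority filing: 28 October 2015.
Base term: 28 October 2015 + 15 years → 28 October 2030.
Processing Delay Credit: +374 days → 6 November 2031.
Prosecution Delay Deduction: −341 days → 30 November 2030.

2030-11-30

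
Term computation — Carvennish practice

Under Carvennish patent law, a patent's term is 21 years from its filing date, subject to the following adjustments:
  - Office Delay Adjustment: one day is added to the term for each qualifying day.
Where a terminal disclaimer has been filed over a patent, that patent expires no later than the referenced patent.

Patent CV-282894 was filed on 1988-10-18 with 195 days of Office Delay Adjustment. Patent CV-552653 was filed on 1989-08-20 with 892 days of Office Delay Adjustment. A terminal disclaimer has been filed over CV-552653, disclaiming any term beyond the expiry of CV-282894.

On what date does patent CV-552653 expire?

2010-05-01

Natural term of CV-552653:
  Base: filing + 21 years → 20 August 2010.
  Office Delay Adjustment: +892 days → 28 January 2013.
Expiry of referenced patent CV-282894:
  Base: filing + 21 years → 18 October 2009.
  Office Delay Adjustment: +195 days → 1 May 2010.
Terminal disclaimer: CV-552653 expires on the earlier of 28 January 2013 and 1 May 2010.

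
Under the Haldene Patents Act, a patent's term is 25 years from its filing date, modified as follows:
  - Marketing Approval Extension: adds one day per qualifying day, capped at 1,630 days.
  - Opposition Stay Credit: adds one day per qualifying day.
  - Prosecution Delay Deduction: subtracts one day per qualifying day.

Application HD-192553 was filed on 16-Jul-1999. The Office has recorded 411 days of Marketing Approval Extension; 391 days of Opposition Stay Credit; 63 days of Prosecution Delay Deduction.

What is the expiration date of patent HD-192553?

2026-07-25

Base term: filing date + 25 years → 16 July 2024.
Marketing Approval Extension: 411 days (within the 1630-day cap) → +411 days → 31 August 2025.
Opposition Stay Credit: +391 days → 26 September 2026.
Prosecution Delay Deduction: −63 days → 25 July 2026.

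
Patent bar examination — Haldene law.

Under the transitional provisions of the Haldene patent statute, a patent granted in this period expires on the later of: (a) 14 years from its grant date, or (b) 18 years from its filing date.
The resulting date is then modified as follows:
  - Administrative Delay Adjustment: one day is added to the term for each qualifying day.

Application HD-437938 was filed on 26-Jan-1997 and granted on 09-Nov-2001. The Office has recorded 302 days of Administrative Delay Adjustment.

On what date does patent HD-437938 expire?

(a) grant + 14 years → 9 November 2015.
(b) filing + 18 years → 26 January 2015.
Later of the two: 9 November 2015.
Administrative Delay Adjustment: +302 days → 6 September 2016.

2016-09-06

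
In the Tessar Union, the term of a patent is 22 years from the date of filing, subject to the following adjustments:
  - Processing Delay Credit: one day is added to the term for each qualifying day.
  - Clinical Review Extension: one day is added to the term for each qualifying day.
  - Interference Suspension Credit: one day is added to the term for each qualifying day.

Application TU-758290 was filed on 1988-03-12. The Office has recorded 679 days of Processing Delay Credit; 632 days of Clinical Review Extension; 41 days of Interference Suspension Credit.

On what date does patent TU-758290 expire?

Base term: filing date + 22 years → 12 March 2010.
Processing Delay Credit: +679 days → 20 January 2012.
Clinical Review Extension: +632 days → 13 October 2013.
Interference Suspension Credit: +41 days → 23 November 2013.

2013-11-23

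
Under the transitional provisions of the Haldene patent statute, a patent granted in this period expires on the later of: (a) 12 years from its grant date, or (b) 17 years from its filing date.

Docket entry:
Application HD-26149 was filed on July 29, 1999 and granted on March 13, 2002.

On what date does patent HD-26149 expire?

2016-07-29

(a) grant + 12 years → 13 March 2014.
(b) filing + 17 years → 29 July 2016.
Later of the two: 29 July 2016.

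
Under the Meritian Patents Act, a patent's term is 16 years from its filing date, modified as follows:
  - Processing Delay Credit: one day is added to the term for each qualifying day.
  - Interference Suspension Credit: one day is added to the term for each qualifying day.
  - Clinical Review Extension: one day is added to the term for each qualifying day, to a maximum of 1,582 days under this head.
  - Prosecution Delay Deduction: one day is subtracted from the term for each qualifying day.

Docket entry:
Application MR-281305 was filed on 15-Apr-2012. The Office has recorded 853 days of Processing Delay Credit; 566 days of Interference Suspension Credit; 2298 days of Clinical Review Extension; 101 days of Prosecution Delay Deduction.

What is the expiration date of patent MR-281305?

Base term: filing date + 16 years → 15 April 2028.
Processing Delay Credit: +853 days → 16 August 2030.
Interference Suspension Credit: +566 days → 4 March 2032.
Clinical Review Extension: 2298 days claimed exceeds the 1582-day cap, so +1582 days → 3 July 2036.
Prosecution Delay Deduction: −101 days → 24 March 2036.

2036-03-24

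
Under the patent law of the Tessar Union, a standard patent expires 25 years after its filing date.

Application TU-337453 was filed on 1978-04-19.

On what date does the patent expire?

Filing date + 25 years → 19 April 2003.

April 19, 2003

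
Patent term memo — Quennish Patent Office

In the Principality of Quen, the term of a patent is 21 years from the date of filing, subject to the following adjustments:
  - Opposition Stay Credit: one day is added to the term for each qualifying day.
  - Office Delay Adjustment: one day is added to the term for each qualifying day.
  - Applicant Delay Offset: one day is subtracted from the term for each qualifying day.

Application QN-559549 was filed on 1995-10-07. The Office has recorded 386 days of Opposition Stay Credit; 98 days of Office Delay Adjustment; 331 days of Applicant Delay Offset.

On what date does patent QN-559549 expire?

2017-03-09

Base term: filing date + 21 years → 7 October 2016.
Opposition Stay Credit: +386 days → 28 October 2017.
Office Delay Adjustment: +98 days → 3 February 2018.
Applicant Delay Offset: −331 days → 9 March 2017.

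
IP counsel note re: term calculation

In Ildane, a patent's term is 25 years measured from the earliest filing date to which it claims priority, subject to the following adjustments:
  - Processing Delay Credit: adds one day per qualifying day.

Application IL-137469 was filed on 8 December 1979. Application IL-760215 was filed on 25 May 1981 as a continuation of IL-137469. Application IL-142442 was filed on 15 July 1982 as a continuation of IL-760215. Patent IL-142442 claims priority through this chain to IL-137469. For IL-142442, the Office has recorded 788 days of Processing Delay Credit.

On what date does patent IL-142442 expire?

Earliest priority filing: 8 December 1979.
Base term: 8 December 1979 + 25 years → 8 December 2004.
Processing Delay Credit: +788 days → 4 February 2007.

2007-02-04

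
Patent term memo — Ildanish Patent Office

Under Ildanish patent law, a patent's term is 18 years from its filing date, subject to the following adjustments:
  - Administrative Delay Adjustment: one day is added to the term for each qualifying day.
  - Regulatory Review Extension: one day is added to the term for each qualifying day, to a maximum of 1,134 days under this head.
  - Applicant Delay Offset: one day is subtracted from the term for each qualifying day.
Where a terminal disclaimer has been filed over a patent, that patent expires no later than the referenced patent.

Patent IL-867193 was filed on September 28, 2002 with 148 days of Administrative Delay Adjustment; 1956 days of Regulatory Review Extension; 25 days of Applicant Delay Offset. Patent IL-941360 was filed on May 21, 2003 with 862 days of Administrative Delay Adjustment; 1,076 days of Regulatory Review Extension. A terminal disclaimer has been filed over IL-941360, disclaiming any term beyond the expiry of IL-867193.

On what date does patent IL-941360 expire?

2024-03-08

Natural term of IL-941360:
  Base: filing + 18 years → 21 May 2021.
  Administrative Delay Adjustment: +862 days → 30 September 2023.
  Regulatory Review Extension: 1076 days (within the 1134-day cap) → +1076 days → 10 September 2026.
Expiry of referenced patent IL-867193:
  Base: filing + 18 years → 28 September 2020.
  Administrative Delay Adjustment: +148 days → 23 February 2021.
  Regulatory Review Extension: 1956 days claimed exceeds the 1134-day cap, so +1134 days → 2 April 2024.
  Applicant Delay Offset: −25 days → 8 March 2024.
Terminal disclaimer: IL-941360 expires on the earlier of 10 September 2026 and 8 March 2024.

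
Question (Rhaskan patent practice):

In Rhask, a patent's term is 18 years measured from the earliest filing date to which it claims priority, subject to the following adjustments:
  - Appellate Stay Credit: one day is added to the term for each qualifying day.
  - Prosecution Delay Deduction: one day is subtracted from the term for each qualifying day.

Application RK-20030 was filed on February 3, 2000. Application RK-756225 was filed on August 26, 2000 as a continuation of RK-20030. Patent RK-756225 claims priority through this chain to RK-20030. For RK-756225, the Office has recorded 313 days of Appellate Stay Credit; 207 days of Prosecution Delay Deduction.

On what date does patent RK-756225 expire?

2018-05-20

Earliest priority filing: 3 February 2000.
Base term: 3 February 2000 + 18 years → 3 February 2018.
Appellate Stay Credit: +313 days → 13 December 2018.
Prosecution Delay Deduction: −207 days → 20 May 2018.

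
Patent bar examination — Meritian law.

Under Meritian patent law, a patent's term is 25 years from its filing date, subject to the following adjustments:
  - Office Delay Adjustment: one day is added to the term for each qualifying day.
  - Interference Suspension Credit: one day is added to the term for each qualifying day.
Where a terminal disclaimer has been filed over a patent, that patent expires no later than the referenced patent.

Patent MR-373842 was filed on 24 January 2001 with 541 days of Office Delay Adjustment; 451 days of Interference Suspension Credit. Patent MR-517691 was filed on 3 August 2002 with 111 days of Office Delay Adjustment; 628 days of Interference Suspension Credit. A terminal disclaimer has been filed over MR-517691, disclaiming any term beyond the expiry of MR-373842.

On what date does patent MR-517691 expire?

Natural term of MR-517691:
  Base: filing + 25 years → 3 August 2027.
  Office Delay Adjustment: +111 days → 22 November 2027.
  Interference Suspension Credit: +628 days → 11 August 2029.
Expiry of referenced patent MR-373842:
  Base: filing + 25 years → 24 January 2026.
  Office Delay Adjustment: +541 days → 19 July 2027.
  Interference Suspension Credit: +451 days → 12 October 2028.
Terminal disclaimer: MR-517691 expires on the earlier of 11 August 2029 and 12 October 2028.

October 12, 2028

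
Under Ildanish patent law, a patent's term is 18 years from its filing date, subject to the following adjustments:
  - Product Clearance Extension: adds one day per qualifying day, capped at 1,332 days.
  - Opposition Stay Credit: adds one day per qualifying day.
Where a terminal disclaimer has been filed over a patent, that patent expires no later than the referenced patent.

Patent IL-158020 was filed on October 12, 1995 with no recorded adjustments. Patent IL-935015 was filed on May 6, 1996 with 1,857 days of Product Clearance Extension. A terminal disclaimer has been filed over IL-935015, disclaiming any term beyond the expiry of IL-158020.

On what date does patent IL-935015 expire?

Natural term of IL-935015:
  Base: filing + 18 years → 6 May 2014.
  Product Clearance Extension: 1857 days claimed exceeds the 1332-day cap, so +1332 days → 28 December 2017.
Expiry of referenced patent IL-158020:
  Base: filing + 18 years → 12 October 2013.
Terminal disclaimer: IL-935015 expires on the earlier of 28 December 2017 and 12 October 2013.

2013-10-12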